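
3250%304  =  210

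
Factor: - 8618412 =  - 2^2*3^1 * 11^1* 109^1* 599^1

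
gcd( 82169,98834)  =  1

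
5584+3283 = 8867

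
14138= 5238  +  8900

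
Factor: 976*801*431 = 2^4*3^2*61^1 * 89^1 * 431^1=336945456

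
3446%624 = 326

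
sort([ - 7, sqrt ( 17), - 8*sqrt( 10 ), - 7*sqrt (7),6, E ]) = [ - 8*sqrt (10) , - 7*sqrt( 7), - 7,  E,sqrt( 17), 6 ] 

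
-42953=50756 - 93709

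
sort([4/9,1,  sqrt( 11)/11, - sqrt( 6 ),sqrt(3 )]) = [  -  sqrt( 6),sqrt( 11) /11,4/9,1,sqrt(3)]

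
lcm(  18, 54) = 54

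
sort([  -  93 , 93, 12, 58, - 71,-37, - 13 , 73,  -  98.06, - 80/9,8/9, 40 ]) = [ - 98.06,-93, - 71, - 37, - 13, - 80/9,8/9,  12,40 , 58, 73, 93]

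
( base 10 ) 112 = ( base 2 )1110000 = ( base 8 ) 160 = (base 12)94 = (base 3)11011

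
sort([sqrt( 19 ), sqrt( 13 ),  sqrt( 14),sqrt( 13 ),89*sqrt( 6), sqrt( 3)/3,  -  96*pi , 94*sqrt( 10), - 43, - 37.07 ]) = [ - 96*pi, - 43, - 37.07,sqrt(3) /3, sqrt( 13), sqrt( 13), sqrt( 14),sqrt( 19 ),89 *sqrt( 6 ),  94*sqrt( 10 ) ]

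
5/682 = 5/682 = 0.01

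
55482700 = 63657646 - 8174946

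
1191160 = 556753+634407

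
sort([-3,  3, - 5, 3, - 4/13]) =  [ - 5, - 3, - 4/13, 3, 3]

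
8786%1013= 682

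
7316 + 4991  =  12307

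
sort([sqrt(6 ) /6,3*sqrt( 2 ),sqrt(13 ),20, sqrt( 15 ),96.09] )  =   [sqrt(6 )/6,sqrt( 13),sqrt(15 ),3*sqrt(2 ), 20,96.09 ]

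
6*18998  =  113988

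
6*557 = 3342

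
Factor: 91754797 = 17^1*23^1*61^1*3847^1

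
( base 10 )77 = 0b1001101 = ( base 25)32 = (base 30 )2H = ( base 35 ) 27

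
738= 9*82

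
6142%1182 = 232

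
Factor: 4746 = 2^1 *3^1*7^1 * 113^1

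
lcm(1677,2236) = 6708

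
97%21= 13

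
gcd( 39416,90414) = 2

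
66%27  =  12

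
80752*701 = 56607152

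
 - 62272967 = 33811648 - 96084615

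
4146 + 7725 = 11871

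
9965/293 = 34 + 3/293 = 34.01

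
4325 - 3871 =454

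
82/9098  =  41/4549 = 0.01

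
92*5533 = 509036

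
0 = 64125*0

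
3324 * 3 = 9972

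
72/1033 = 72/1033 = 0.07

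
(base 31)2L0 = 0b101000001101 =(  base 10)2573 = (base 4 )220031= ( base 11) 1a2a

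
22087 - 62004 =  - 39917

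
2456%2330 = 126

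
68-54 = 14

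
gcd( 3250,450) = 50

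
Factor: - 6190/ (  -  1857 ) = 2^1*3^( - 1)*5^1 =10/3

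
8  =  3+5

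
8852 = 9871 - 1019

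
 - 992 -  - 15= - 977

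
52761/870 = 17587/290=60.64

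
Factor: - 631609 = -11^1  *  67^1*857^1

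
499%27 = 13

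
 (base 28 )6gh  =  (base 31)5BN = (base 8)12061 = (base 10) 5169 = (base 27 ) 72c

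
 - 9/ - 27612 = 1/3068 = 0.00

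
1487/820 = 1487/820 =1.81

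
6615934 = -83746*( - 79) 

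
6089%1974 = 167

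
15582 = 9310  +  6272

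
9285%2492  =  1809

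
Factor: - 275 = -5^2*11^1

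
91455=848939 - 757484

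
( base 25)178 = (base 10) 808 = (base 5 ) 11213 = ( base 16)328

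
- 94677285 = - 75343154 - 19334131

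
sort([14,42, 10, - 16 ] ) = [ - 16, 10,14,  42]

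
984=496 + 488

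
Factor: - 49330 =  - 2^1*5^1* 4933^1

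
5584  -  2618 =2966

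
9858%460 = 198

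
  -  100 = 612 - 712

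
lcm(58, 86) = 2494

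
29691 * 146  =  4334886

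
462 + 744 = 1206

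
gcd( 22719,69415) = 1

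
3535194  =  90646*39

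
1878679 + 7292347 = 9171026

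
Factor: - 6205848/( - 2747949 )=2068616/915983 = 2^3 *11^2*47^( -1)*2137^1*19489^( - 1)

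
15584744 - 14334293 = 1250451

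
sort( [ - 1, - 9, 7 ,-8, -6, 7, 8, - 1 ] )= [ - 9, - 8, - 6, - 1, - 1,  7, 7, 8]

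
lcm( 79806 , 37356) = 1755732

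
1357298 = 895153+462145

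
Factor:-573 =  - 3^1*191^1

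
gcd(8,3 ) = 1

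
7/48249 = 7/48249  =  0.00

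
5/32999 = 5/32999 = 0.00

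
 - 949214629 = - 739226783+-209987846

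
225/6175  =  9/247 =0.04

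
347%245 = 102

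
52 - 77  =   -25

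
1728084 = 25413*68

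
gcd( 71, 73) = 1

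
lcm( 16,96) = 96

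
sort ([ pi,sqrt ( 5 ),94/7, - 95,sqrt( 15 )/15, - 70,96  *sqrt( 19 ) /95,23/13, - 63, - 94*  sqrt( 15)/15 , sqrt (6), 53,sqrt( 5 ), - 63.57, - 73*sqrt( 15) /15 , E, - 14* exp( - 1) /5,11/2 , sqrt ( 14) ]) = [  -  95, - 70, - 63.57, - 63, - 94*sqrt( 15)/15, - 73*sqrt( 15)/15, - 14*exp( - 1) /5, sqrt(15 ) /15,23/13, sqrt( 5 ),  sqrt(5 ),sqrt(6), E,  pi,sqrt(14),96 * sqrt(  19 )/95,11/2, 94/7,53]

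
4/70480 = 1/17620   =  0.00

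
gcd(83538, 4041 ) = 9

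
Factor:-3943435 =  -  5^1 * 788687^1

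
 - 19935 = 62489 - 82424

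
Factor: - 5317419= - 3^1 * 1772473^1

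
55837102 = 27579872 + 28257230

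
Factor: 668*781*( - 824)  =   - 429887392 = - 2^5*11^1* 71^1 * 103^1*167^1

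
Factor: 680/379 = 2^3*5^1*17^1*379^( - 1)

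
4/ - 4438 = - 2/2219 = - 0.00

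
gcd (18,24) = 6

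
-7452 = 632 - 8084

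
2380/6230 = 34/89 = 0.38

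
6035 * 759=4580565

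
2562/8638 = 183/617=0.30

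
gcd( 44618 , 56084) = 14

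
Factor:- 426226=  - 2^1 * 53^1*  4021^1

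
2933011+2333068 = 5266079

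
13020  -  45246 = -32226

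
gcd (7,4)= 1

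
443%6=5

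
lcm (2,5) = 10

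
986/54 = 18+7/27 = 18.26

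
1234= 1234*1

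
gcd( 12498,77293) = 1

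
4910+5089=9999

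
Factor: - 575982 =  - 2^1*3^2*11^1*2909^1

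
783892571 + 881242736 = 1665135307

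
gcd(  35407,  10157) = 1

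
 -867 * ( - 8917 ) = 7731039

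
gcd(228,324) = 12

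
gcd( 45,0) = 45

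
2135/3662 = 2135/3662 =0.58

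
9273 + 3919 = 13192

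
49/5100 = 49/5100  =  0.01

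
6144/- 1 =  - 6144/1 = - 6144.00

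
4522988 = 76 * 59513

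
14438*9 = 129942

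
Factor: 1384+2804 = 2^2*3^1* 349^1 = 4188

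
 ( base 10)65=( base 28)29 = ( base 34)1v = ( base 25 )2f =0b1000001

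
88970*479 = 42616630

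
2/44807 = 2/44807 = 0.00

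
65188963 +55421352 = 120610315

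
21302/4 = 5325 + 1/2 = 5325.50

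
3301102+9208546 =12509648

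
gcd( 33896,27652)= 892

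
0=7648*0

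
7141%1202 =1131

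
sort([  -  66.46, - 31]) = [ -66.46, - 31]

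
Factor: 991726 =2^1*347^1*1429^1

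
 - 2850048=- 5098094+2248046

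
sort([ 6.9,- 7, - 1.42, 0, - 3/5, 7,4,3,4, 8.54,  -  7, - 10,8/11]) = [ - 10, - 7,- 7, - 1.42, - 3/5 , 0, 8/11, 3,4, 4, 6.9, 7,8.54]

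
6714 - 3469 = 3245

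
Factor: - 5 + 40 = 35 = 5^1*7^1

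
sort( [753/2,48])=[48,  753/2 ]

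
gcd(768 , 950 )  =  2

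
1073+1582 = 2655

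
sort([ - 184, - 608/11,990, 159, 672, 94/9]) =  [-184,-608/11, 94/9, 159, 672, 990]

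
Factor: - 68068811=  - 19^1*211^1*16979^1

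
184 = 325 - 141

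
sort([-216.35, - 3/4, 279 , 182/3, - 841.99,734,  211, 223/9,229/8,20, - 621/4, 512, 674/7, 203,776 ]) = [ - 841.99,- 216.35, - 621/4, - 3/4, 20,223/9, 229/8, 182/3,674/7, 203, 211,279, 512,734, 776]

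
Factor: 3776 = 2^6*59^1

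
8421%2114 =2079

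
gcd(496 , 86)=2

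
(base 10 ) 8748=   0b10001000101100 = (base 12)5090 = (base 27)c00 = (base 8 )21054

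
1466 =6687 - 5221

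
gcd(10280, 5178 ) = 2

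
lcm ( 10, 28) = 140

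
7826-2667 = 5159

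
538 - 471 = 67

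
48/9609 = 16/3203 = 0.00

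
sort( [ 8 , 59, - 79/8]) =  [ - 79/8,8, 59] 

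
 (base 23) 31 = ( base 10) 70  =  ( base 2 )1000110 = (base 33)24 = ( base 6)154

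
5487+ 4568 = 10055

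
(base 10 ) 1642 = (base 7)4534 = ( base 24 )2ka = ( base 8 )3152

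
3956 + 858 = 4814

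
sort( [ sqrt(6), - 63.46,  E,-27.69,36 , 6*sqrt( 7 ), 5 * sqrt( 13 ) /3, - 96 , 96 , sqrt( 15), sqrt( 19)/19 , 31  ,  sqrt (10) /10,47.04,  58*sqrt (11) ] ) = [ - 96, - 63.46 , - 27.69,sqrt( 19) /19, sqrt( 10)/10,sqrt( 6 ) , E,sqrt( 15) , 5*sqrt(13) /3 , 6 * sqrt( 7),31 , 36, 47.04 , 96,  58*sqrt(11 )]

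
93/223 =93/223 = 0.42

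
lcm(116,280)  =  8120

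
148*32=4736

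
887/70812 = 887/70812 = 0.01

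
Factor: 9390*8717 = 81852630= 2^1 *3^1 * 5^1*23^1*313^1*379^1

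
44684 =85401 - 40717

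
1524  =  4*381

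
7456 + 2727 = 10183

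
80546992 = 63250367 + 17296625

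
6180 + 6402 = 12582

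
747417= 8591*87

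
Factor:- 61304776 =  - 2^3*13^1*59^1*97^1*103^1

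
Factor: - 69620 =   -  2^2* 5^1*59^2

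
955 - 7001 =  - 6046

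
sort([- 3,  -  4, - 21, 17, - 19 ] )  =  [ - 21 ,-19, - 4 , - 3 , 17] 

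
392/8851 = 392/8851 = 0.04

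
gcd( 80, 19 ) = 1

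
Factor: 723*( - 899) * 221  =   - 3^1*13^1* 17^1*29^1*31^1 * 241^1 = - 143644917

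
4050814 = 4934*821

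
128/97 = 1  +  31/97 = 1.32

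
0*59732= 0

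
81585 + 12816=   94401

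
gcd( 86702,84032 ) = 2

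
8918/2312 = 4459/1156 = 3.86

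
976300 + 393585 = 1369885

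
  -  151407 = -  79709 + -71698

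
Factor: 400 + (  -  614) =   -  2^1*107^1 = -214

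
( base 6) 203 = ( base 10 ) 75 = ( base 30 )2f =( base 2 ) 1001011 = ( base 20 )3f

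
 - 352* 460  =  -161920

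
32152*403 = 12957256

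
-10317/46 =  - 10317/46 = - 224.28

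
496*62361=30931056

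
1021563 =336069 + 685494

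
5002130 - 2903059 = 2099071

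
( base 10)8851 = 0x2293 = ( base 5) 240401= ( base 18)195D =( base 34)7mb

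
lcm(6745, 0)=0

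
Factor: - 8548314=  - 2^1 * 3^1 * 17^1*43^1*1949^1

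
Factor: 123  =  3^1*41^1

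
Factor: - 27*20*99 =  - 53460 = -2^2*3^5*5^1 * 11^1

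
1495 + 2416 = 3911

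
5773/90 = 5773/90=64.14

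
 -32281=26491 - 58772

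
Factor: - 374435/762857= - 5^1*47^( - 1)*16231^( - 1)*74887^1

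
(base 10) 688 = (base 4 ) 22300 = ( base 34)k8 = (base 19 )1h4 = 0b1010110000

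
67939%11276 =283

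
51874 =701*74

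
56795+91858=148653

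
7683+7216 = 14899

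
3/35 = 3/35=0.09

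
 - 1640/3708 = -410/927 = -0.44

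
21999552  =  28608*769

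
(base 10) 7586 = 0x1da2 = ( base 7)31055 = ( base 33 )6vt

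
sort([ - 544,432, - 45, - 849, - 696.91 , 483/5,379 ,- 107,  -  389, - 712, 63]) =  [ - 849, - 712,-696.91 , - 544,  -  389, - 107, - 45,63,483/5,379,432] 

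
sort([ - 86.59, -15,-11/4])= [ - 86.59, - 15, - 11/4]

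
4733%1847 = 1039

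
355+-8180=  - 7825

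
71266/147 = 484 + 118/147 = 484.80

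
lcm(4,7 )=28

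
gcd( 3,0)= 3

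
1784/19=93 + 17/19 = 93.89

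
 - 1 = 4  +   - 5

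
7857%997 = 878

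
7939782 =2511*3162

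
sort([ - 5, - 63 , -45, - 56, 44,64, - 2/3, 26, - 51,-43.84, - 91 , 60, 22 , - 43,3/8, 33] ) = [ - 91,- 63, - 56, -51, - 45, - 43.84,-43, - 5, - 2/3 , 3/8, 22, 26, 33,44, 60,  64 ]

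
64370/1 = 64370 = 64370.00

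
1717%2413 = 1717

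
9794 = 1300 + 8494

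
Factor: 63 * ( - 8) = -2^3*3^2*7^1 = - 504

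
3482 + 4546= 8028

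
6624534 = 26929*246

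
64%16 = 0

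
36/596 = 9/149 = 0.06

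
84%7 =0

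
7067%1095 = 497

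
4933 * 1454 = 7172582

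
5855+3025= 8880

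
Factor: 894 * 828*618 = 457463376 = 2^4 * 3^4*23^1*103^1 * 149^1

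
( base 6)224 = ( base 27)37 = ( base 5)323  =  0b1011000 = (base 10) 88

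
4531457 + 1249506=5780963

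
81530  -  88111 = - 6581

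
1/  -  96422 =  - 1 + 96421/96422 = - 0.00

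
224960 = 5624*40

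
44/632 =11/158 = 0.07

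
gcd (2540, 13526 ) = 2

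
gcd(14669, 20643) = 1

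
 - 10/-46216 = 5/23108=0.00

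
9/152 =9/152 =0.06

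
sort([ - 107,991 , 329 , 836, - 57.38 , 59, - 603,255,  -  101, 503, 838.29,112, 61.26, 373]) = [ - 603 , - 107, - 101, - 57.38, 59 , 61.26, 112 , 255, 329, 373,  503,  836, 838.29,991]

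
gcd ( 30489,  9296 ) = 1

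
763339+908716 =1672055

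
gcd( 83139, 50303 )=1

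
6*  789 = 4734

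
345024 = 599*576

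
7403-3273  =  4130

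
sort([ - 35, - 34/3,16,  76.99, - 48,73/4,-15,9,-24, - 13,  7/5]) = [ - 48, - 35 , - 24, - 15, - 13, -34/3,7/5,9,  16,73/4, 76.99]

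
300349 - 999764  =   - 699415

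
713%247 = 219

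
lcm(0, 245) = 0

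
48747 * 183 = 8920701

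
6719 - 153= 6566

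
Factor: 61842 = 2^1*3^1 *11^1 * 937^1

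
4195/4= 1048 + 3/4 =1048.75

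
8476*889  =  7535164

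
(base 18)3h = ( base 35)21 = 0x47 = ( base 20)3b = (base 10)71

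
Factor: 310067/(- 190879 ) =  - 13^( - 1 ) * 311^1 * 997^1*14683^( - 1)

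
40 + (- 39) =1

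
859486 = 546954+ 312532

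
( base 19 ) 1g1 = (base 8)1232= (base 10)666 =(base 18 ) 210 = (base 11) 556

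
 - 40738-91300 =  - 132038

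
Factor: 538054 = 2^1*11^1 * 37^1 * 661^1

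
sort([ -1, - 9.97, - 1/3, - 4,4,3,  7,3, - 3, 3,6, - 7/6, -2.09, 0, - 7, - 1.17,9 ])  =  [ - 9.97, - 7, - 4, - 3, - 2.09, - 1.17, - 7/6,- 1, - 1/3,0,3, 3,3,4, 6,7, 9]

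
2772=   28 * 99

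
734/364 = 2 + 3/182= 2.02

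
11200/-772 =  - 15 + 95/193  =  - 14.51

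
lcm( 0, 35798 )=0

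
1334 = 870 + 464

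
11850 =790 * 15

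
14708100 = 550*26742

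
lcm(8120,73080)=73080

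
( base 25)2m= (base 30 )2c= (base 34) 24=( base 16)48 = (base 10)72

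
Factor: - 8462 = -2^1*4231^1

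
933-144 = 789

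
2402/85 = 28 + 22/85 = 28.26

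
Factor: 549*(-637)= - 349713= -  3^2*7^2*13^1*61^1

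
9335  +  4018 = 13353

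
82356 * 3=247068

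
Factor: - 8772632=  - 2^3*11^1 * 99689^1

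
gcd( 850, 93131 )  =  1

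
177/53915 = 177/53915 = 0.00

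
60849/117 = 6761/13 = 520.08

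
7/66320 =7/66320 = 0.00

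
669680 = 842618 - 172938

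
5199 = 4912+287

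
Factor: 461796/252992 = 115449/63248 = 2^(-4 )*3^1  *  29^1*59^(-1 )*67^( - 1)*1327^1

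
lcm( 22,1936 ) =1936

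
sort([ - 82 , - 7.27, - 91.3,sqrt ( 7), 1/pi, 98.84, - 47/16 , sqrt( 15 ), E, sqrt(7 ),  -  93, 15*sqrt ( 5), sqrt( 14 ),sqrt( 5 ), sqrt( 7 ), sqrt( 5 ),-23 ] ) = [ - 93 ,-91.3,  -  82,-23, - 7.27,-47/16,  1/pi, sqrt(5), sqrt( 5),sqrt(7),sqrt(7 ),sqrt(7 ), E,sqrt ( 14 ),sqrt ( 15 ),15*sqrt(5),98.84]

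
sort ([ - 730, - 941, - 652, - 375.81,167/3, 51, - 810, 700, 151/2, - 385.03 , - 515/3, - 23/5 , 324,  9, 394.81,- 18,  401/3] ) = [ - 941, - 810, - 730,-652, - 385.03, - 375.81, - 515/3, - 18, -23/5, 9, 51,  167/3,151/2, 401/3,324,394.81, 700] 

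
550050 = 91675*6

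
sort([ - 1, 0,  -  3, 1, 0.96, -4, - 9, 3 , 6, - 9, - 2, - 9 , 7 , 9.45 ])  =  [  -  9, - 9, - 9,  -  4, - 3,  -  2, - 1, 0, 0.96,1,  3 , 6, 7, 9.45 ]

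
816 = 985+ - 169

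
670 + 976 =1646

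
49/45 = 1 + 4/45  =  1.09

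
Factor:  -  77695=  - 5^1*41^1 * 379^1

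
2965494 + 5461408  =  8426902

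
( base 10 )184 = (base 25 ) 79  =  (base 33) 5j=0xB8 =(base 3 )20211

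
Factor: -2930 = -2^1*5^1*293^1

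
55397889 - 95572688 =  - 40174799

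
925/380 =185/76=2.43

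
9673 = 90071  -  80398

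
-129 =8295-8424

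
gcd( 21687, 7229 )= 7229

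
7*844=5908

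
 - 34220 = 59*(- 580) 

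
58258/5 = 11651 + 3/5 = 11651.60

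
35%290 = 35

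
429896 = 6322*68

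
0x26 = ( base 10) 38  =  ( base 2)100110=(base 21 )1H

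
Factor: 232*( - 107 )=  -  24824 = - 2^3 * 29^1*107^1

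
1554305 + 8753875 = 10308180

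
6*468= 2808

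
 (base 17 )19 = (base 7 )35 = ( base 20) 16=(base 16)1a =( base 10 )26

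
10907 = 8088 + 2819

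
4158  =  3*1386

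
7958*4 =31832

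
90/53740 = 9/5374 = 0.00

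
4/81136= 1/20284 = 0.00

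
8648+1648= 10296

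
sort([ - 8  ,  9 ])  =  [ -8, 9]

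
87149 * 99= 8627751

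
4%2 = 0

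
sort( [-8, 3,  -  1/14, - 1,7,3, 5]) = [ - 8, - 1, - 1/14, 3, 3,  5,7]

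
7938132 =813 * 9764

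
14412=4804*3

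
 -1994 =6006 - 8000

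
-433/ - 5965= 433/5965=0.07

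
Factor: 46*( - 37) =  -2^1*23^1*37^1=- 1702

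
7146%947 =517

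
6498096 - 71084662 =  - 64586566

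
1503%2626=1503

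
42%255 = 42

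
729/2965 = 729/2965 = 0.25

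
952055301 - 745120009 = 206935292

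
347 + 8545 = 8892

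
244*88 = 21472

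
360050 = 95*3790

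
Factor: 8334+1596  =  2^1*3^1*5^1*331^1= 9930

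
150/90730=15/9073 = 0.00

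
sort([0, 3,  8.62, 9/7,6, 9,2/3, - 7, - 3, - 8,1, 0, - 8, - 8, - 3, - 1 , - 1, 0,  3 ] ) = [ - 8, - 8, - 8, -7, - 3, - 3, - 1, - 1, 0,0,0, 2/3,1,9/7 , 3, 3,6,8.62,9 ] 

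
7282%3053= 1176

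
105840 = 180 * 588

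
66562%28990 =8582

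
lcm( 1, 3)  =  3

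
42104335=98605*427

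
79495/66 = 79495/66 =1204.47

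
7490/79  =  7490/79  =  94.81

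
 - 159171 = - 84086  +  -75085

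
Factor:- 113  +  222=109^1 = 109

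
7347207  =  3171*2317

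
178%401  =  178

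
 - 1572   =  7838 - 9410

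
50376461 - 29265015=21111446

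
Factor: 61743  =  3^1*11^1*1871^1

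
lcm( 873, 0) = 0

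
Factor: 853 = 853^1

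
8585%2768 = 281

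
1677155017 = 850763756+826391261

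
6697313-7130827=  - 433514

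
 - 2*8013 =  - 16026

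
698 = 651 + 47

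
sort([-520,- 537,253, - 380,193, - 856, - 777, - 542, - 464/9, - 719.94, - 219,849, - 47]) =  [ - 856, - 777, - 719.94, - 542,-537, - 520, - 380, - 219,-464/9, - 47, 193,253,849] 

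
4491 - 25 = 4466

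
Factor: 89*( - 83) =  - 7387 = - 83^1 * 89^1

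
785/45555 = 157/9111 = 0.02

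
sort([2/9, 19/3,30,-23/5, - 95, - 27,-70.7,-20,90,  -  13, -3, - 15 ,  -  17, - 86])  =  [ - 95,-86, - 70.7, - 27, - 20, - 17,-15,-13 ,- 23/5, - 3,2/9,19/3,30, 90]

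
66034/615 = 107 + 229/615= 107.37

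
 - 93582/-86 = 46791/43  =  1088.16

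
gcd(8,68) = 4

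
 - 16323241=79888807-96212048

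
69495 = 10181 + 59314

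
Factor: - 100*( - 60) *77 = 462000 = 2^4*3^1 * 5^3*7^1*11^1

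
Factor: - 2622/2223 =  - 46/39=- 2^1*3^( - 1 )*13^( - 1 )*23^1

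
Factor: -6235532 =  - 2^2*17^1*107^1*857^1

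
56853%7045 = 493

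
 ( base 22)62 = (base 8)206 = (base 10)134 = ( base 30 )4E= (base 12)B2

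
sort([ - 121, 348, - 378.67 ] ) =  [ - 378.67, - 121, 348]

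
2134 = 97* 22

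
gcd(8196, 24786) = 6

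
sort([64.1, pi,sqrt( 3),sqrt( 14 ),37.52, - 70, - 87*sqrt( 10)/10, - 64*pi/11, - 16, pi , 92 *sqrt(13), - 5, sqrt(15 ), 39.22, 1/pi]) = [ -70,-87*sqrt( 10)/10, - 64 *pi/11, -16, - 5, 1/pi,  sqrt( 3), pi,pi,sqrt(14), sqrt( 15), 37.52, 39.22,64.1, 92*sqrt(13)]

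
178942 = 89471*2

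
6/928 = 3/464 = 0.01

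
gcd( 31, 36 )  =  1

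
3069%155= 124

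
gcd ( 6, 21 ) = 3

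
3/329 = 3/329 =0.01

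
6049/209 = 28 + 197/209 = 28.94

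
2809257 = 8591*327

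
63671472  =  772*82476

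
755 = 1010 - 255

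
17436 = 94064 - 76628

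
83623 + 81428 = 165051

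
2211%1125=1086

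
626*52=32552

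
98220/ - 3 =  - 32740  +  0/1 = - 32740.00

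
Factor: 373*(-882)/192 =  - 2^(-5)*3^1*7^2*373^1 = - 54831/32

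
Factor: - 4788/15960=-2^( - 1)*3^1*5^( - 1) = - 3/10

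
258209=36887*7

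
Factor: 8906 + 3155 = 7^1 * 1723^1 = 12061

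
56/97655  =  56/97655 = 0.00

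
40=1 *40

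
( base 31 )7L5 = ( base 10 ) 7383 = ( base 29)8mh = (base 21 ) GFC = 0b1110011010111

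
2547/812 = 2547/812= 3.14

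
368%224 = 144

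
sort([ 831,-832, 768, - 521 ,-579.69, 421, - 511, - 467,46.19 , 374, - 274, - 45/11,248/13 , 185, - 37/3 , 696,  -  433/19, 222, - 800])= [ - 832,- 800 , - 579.69, - 521, - 511,- 467,  -  274,-433/19, - 37/3, - 45/11, 248/13,46.19 , 185, 222,  374,  421,696, 768, 831]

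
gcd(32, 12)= 4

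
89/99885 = 89/99885= 0.00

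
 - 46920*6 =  - 281520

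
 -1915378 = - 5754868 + 3839490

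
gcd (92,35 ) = 1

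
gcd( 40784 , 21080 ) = 8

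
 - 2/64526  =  -1 + 32262/32263 = - 0.00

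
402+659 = 1061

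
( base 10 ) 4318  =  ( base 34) 3P0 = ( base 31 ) 4f9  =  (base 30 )4NS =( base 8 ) 10336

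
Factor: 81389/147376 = 2^(-4) * 7^2*11^1*61^(  -  1) = 539/976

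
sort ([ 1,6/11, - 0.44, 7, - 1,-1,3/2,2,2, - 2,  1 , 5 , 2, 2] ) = [-2 ,-1 ,-1 ,-0.44, 6/11, 1, 1 , 3/2, 2,2, 2 , 2,5 , 7] 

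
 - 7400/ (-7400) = 1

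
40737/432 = 13579/144 = 94.30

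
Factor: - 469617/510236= - 2^(-2 )*3^1*199^(-1 ) * 641^(  -  1 ) * 156539^1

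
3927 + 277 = 4204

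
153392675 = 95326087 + 58066588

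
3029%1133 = 763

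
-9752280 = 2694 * ( - 3620) 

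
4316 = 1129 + 3187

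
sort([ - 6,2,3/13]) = [-6 , 3/13,2]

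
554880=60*9248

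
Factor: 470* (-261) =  - 122670 = - 2^1 * 3^2*5^1*29^1*47^1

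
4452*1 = 4452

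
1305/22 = 1305/22 =59.32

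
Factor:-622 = - 2^1*311^1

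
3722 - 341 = 3381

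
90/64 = 1 + 13/32 = 1.41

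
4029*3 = 12087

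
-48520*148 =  - 7180960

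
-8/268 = -1 + 65/67 = -0.03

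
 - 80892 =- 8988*9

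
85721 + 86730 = 172451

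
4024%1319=67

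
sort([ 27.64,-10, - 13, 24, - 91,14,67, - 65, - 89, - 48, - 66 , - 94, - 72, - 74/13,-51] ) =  [ - 94, - 91, - 89, - 72, - 66, - 65, - 51, - 48, - 13, - 10, - 74/13,14, 24,27.64,67] 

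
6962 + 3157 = 10119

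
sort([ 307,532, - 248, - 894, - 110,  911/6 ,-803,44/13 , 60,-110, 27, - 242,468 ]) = [ - 894,- 803, -248, - 242, - 110, - 110, 44/13,27,60,911/6 , 307 , 468, 532]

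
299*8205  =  2453295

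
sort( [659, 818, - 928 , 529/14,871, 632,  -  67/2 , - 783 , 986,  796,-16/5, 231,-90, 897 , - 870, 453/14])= [- 928, - 870, - 783, - 90, - 67/2,-16/5,453/14,529/14,231,632,659, 796,818, 871, 897, 986 ] 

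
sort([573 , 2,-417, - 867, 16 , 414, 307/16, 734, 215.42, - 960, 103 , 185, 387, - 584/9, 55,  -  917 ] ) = [ - 960, - 917, - 867, - 417,  -  584/9,2, 16, 307/16, 55,103, 185, 215.42, 387, 414, 573, 734]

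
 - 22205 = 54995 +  - 77200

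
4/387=4/387= 0.01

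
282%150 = 132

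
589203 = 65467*9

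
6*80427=482562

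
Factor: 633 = 3^1*211^1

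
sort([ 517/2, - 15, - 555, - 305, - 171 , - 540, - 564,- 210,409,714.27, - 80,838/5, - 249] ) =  [ - 564,-555, -540, - 305, - 249, - 210, - 171, - 80 , - 15,838/5,517/2,409,714.27]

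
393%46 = 25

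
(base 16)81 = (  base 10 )129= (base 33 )3U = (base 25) 54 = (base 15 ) 89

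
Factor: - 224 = - 2^5 * 7^1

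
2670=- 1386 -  - 4056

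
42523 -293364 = -250841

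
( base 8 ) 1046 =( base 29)is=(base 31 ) hn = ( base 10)550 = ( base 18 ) 1CA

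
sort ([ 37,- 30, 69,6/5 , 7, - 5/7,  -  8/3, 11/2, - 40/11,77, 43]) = [ - 30, - 40/11,-8/3, - 5/7, 6/5, 11/2,7,  37 , 43, 69,77] 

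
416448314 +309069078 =725517392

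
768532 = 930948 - 162416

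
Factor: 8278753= 7^1* 1182679^1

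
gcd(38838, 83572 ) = 2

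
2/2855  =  2/2855  =  0.00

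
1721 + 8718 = 10439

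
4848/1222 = 2424/611 = 3.97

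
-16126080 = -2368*6810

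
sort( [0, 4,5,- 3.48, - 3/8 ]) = [- 3.48 , - 3/8,  0, 4, 5]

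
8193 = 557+7636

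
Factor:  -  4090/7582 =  - 2045/3791= -5^1 * 17^( - 1)*223^(-1 )*409^1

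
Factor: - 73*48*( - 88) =308352 = 2^7*3^1*11^1*73^1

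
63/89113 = 63/89113 = 0.00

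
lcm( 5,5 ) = 5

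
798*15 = 11970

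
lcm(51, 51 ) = 51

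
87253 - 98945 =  -11692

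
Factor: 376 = 2^3*47^1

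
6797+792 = 7589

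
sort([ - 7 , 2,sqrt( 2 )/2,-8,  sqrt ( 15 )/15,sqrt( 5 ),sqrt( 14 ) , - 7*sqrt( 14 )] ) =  [ - 7 *sqrt( 14), - 8, - 7,sqrt( 15)/15, sqrt (2)/2,2,sqrt( 5),sqrt( 14)] 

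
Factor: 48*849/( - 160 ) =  - 2^ ( -1)*3^2*5^( - 1)* 283^1 = -2547/10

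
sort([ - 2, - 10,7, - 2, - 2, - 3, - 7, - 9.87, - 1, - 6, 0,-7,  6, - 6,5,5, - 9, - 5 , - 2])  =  [ - 10, - 9.87, - 9, - 7, - 7,-6, - 6, - 5, - 3, - 2, - 2, - 2, - 2, - 1, 0, 5,5,6,7] 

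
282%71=69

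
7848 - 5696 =2152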